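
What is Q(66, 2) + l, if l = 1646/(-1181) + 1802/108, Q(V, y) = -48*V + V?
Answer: -196851751/63774 ≈ -3086.7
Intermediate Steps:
Q(V, y) = -47*V
l = 975197/63774 (l = 1646*(-1/1181) + 1802*(1/108) = -1646/1181 + 901/54 = 975197/63774 ≈ 15.291)
Q(66, 2) + l = -47*66 + 975197/63774 = -3102 + 975197/63774 = -196851751/63774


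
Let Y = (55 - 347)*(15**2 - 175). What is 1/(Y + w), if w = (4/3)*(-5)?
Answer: -3/43820 ≈ -6.8462e-5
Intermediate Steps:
w = -20/3 (w = (4*(1/3))*(-5) = (4/3)*(-5) = -20/3 ≈ -6.6667)
Y = -14600 (Y = -292*(225 - 175) = -292*50 = -14600)
1/(Y + w) = 1/(-14600 - 20/3) = 1/(-43820/3) = -3/43820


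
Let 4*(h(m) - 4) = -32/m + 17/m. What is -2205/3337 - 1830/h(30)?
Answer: -48922035/103447 ≈ -472.92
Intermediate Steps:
h(m) = 4 - 15/(4*m) (h(m) = 4 + (-32/m + 17/m)/4 = 4 + (-15/m)/4 = 4 - 15/(4*m))
-2205/3337 - 1830/h(30) = -2205/3337 - 1830/(4 - 15/4/30) = -2205*1/3337 - 1830/(4 - 15/4*1/30) = -2205/3337 - 1830/(4 - 1/8) = -2205/3337 - 1830/31/8 = -2205/3337 - 1830*8/31 = -2205/3337 - 14640/31 = -48922035/103447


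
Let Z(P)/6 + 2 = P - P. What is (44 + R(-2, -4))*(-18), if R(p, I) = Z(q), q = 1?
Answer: -576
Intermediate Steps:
Z(P) = -12 (Z(P) = -12 + 6*(P - P) = -12 + 6*0 = -12 + 0 = -12)
R(p, I) = -12
(44 + R(-2, -4))*(-18) = (44 - 12)*(-18) = 32*(-18) = -576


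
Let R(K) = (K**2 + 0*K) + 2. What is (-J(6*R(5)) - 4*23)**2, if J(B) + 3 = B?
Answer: 63001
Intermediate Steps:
R(K) = 2 + K**2 (R(K) = (K**2 + 0) + 2 = K**2 + 2 = 2 + K**2)
J(B) = -3 + B
(-J(6*R(5)) - 4*23)**2 = (-(-3 + 6*(2 + 5**2)) - 4*23)**2 = (-(-3 + 6*(2 + 25)) - 92)**2 = (-(-3 + 6*27) - 92)**2 = (-(-3 + 162) - 92)**2 = (-1*159 - 92)**2 = (-159 - 92)**2 = (-251)**2 = 63001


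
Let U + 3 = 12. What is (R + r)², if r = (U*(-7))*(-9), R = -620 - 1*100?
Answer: 23409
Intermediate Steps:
U = 9 (U = -3 + 12 = 9)
R = -720 (R = -620 - 100 = -720)
r = 567 (r = (9*(-7))*(-9) = -63*(-9) = 567)
(R + r)² = (-720 + 567)² = (-153)² = 23409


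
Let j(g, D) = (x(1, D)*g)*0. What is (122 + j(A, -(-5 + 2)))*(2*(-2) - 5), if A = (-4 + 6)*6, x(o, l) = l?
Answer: -1098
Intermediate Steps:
A = 12 (A = 2*6 = 12)
j(g, D) = 0 (j(g, D) = (D*g)*0 = 0)
(122 + j(A, -(-5 + 2)))*(2*(-2) - 5) = (122 + 0)*(2*(-2) - 5) = 122*(-4 - 5) = 122*(-9) = -1098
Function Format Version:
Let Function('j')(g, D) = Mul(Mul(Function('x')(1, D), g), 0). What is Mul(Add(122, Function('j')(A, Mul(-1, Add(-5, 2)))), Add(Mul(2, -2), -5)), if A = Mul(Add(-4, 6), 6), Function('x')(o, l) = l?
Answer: -1098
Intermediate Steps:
A = 12 (A = Mul(2, 6) = 12)
Function('j')(g, D) = 0 (Function('j')(g, D) = Mul(Mul(D, g), 0) = 0)
Mul(Add(122, Function('j')(A, Mul(-1, Add(-5, 2)))), Add(Mul(2, -2), -5)) = Mul(Add(122, 0), Add(Mul(2, -2), -5)) = Mul(122, Add(-4, -5)) = Mul(122, -9) = -1098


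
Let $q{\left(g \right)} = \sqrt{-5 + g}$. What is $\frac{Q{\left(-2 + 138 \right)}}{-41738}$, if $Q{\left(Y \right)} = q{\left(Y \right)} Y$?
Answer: $- \frac{68 \sqrt{131}}{20869} \approx -0.037294$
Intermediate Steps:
$Q{\left(Y \right)} = Y \sqrt{-5 + Y}$ ($Q{\left(Y \right)} = \sqrt{-5 + Y} Y = Y \sqrt{-5 + Y}$)
$\frac{Q{\left(-2 + 138 \right)}}{-41738} = \frac{\left(-2 + 138\right) \sqrt{-5 + \left(-2 + 138\right)}}{-41738} = 136 \sqrt{-5 + 136} \left(- \frac{1}{41738}\right) = 136 \sqrt{131} \left(- \frac{1}{41738}\right) = - \frac{68 \sqrt{131}}{20869}$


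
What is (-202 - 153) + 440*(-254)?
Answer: -112115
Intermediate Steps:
(-202 - 153) + 440*(-254) = -355 - 111760 = -112115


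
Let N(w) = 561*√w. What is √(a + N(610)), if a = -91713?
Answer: √(-91713 + 561*√610) ≈ 279.03*I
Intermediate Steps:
√(a + N(610)) = √(-91713 + 561*√610)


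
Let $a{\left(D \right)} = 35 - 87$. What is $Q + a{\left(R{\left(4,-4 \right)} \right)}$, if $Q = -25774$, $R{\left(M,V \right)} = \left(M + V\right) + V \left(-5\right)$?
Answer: $-25826$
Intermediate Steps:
$R{\left(M,V \right)} = M - 4 V$ ($R{\left(M,V \right)} = \left(M + V\right) - 5 V = M - 4 V$)
$a{\left(D \right)} = -52$ ($a{\left(D \right)} = 35 - 87 = -52$)
$Q + a{\left(R{\left(4,-4 \right)} \right)} = -25774 - 52 = -25826$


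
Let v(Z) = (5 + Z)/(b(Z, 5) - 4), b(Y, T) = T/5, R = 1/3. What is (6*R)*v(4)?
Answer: -6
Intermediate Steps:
R = ⅓ ≈ 0.33333
b(Y, T) = T/5 (b(Y, T) = T*(⅕) = T/5)
v(Z) = -5/3 - Z/3 (v(Z) = (5 + Z)/((⅕)*5 - 4) = (5 + Z)/(1 - 4) = (5 + Z)/(-3) = (5 + Z)*(-⅓) = -5/3 - Z/3)
(6*R)*v(4) = (6*(⅓))*(-5/3 - ⅓*4) = 2*(-5/3 - 4/3) = 2*(-3) = -6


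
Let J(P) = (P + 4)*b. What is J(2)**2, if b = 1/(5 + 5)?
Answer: 9/25 ≈ 0.36000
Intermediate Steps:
b = 1/10 ≈ 0.10000
J(P) = 2/5 + P/10 (J(P) = (P + 4)*(1/10) = (4 + P)*(1/10) = 2/5 + P/10)
J(2)**2 = (2/5 + (1/10)*2)**2 = (2/5 + 1/5)**2 = (3/5)**2 = 9/25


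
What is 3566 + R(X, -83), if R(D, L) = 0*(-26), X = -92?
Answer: 3566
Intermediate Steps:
R(D, L) = 0
3566 + R(X, -83) = 3566 + 0 = 3566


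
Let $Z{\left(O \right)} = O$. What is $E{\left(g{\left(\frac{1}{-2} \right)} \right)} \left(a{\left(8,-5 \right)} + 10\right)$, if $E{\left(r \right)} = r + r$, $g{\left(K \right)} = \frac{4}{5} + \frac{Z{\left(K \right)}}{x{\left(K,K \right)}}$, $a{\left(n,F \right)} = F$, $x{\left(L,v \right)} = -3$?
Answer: $\frac{29}{3} \approx 9.6667$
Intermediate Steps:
$g{\left(K \right)} = \frac{4}{5} - \frac{K}{3}$ ($g{\left(K \right)} = \frac{4}{5} + \frac{K}{-3} = 4 \cdot \frac{1}{5} + K \left(- \frac{1}{3}\right) = \frac{4}{5} - \frac{K}{3}$)
$E{\left(r \right)} = 2 r$
$E{\left(g{\left(\frac{1}{-2} \right)} \right)} \left(a{\left(8,-5 \right)} + 10\right) = 2 \left(\frac{4}{5} - \frac{1}{3 \left(-2\right)}\right) \left(-5 + 10\right) = 2 \left(\frac{4}{5} - - \frac{1}{6}\right) 5 = 2 \left(\frac{4}{5} + \frac{1}{6}\right) 5 = 2 \cdot \frac{29}{30} \cdot 5 = \frac{29}{15} \cdot 5 = \frac{29}{3}$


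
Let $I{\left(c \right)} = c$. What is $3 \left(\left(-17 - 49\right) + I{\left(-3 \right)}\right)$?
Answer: $-207$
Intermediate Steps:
$3 \left(\left(-17 - 49\right) + I{\left(-3 \right)}\right) = 3 \left(\left(-17 - 49\right) - 3\right) = 3 \left(-66 - 3\right) = 3 \left(-69\right) = -207$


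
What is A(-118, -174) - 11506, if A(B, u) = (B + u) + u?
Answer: -11972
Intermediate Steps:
A(B, u) = B + 2*u
A(-118, -174) - 11506 = (-118 + 2*(-174)) - 11506 = (-118 - 348) - 11506 = -466 - 11506 = -11972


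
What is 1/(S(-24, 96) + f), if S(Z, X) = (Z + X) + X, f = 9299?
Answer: 1/9467 ≈ 0.00010563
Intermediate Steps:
S(Z, X) = Z + 2*X (S(Z, X) = (X + Z) + X = Z + 2*X)
1/(S(-24, 96) + f) = 1/((-24 + 2*96) + 9299) = 1/((-24 + 192) + 9299) = 1/(168 + 9299) = 1/9467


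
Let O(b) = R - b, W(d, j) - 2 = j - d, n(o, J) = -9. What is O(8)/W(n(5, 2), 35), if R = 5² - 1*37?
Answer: -10/23 ≈ -0.43478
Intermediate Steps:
W(d, j) = 2 + j - d (W(d, j) = 2 + (j - d) = 2 + j - d)
R = -12 (R = 25 - 37 = -12)
O(b) = -12 - b
O(8)/W(n(5, 2), 35) = (-12 - 1*8)/(2 + 35 - 1*(-9)) = (-12 - 8)/(2 + 35 + 9) = -20/46 = -20*1/46 = -10/23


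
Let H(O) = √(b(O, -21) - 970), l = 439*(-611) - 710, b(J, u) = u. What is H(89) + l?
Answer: -268939 + I*√991 ≈ -2.6894e+5 + 31.48*I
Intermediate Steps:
l = -268939 (l = -268229 - 710 = -268939)
H(O) = I*√991 (H(O) = √(-21 - 970) = √(-991) = I*√991)
H(89) + l = I*√991 - 268939 = -268939 + I*√991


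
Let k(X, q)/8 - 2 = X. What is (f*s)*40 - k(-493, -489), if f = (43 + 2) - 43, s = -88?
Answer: -3112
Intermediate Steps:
k(X, q) = 16 + 8*X
f = 2 (f = 45 - 43 = 2)
(f*s)*40 - k(-493, -489) = (2*(-88))*40 - (16 + 8*(-493)) = -176*40 - (16 - 3944) = -7040 - 1*(-3928) = -7040 + 3928 = -3112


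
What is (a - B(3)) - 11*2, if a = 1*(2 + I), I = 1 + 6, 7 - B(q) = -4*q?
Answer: -32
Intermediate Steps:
B(q) = 7 + 4*q (B(q) = 7 - (-4)*q = 7 + 4*q)
I = 7
a = 9 (a = 1*(2 + 7) = 1*9 = 9)
(a - B(3)) - 11*2 = (9 - (7 + 4*3)) - 11*2 = (9 - (7 + 12)) - 22 = (9 - 1*19) - 22 = (9 - 19) - 22 = -10 - 22 = -32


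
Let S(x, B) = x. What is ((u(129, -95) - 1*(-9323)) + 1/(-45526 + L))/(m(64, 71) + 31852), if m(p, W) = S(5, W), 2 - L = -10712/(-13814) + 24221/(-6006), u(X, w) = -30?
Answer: 17548502370767579/60157391730020529 ≈ 0.29171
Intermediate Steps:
L = 218093195/41483442 (L = 2 - (-10712/(-13814) + 24221/(-6006)) = 2 - (-10712*(-1/13814) + 24221*(-1/6006)) = 2 - (5356/6907 - 24221/6006) = 2 - 1*(-135126311/41483442) = 2 + 135126311/41483442 = 218093195/41483442 ≈ 5.2574)
m(p, W) = 5
((u(129, -95) - 1*(-9323)) + 1/(-45526 + L))/(m(64, 71) + 31852) = ((-30 - 1*(-9323)) + 1/(-45526 + 218093195/41483442))/(5 + 31852) = ((-30 + 9323) + 1/(-1888357087297/41483442))/31857 = (9293 - 41483442/1888357087297)*(1/31857) = (17548502370767579/1888357087297)*(1/31857) = 17548502370767579/60157391730020529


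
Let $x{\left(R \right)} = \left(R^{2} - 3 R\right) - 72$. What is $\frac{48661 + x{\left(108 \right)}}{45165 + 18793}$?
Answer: $\frac{59929}{63958} \approx 0.93701$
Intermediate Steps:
$x{\left(R \right)} = -72 + R^{2} - 3 R$
$\frac{48661 + x{\left(108 \right)}}{45165 + 18793} = \frac{48661 - \left(396 - 11664\right)}{45165 + 18793} = \frac{48661 - -11268}{63958} = \left(48661 + 11268\right) \frac{1}{63958} = 59929 \cdot \frac{1}{63958} = \frac{59929}{63958}$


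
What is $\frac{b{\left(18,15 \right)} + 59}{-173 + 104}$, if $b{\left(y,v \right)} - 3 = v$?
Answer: $- \frac{77}{69} \approx -1.1159$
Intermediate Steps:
$b{\left(y,v \right)} = 3 + v$
$\frac{b{\left(18,15 \right)} + 59}{-173 + 104} = \frac{\left(3 + 15\right) + 59}{-173 + 104} = \frac{18 + 59}{-69} = 77 \left(- \frac{1}{69}\right) = - \frac{77}{69}$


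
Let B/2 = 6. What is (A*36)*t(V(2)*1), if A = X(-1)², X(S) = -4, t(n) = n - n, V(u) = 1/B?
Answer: 0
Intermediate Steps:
B = 12 (B = 2*6 = 12)
V(u) = 1/12
t(n) = 0
A = 16 (A = (-4)² = 16)
(A*36)*t(V(2)*1) = (16*36)*0 = 576*0 = 0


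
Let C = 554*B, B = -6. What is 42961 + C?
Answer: 39637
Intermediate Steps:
C = -3324 (C = 554*(-6) = -3324)
42961 + C = 42961 - 3324 = 39637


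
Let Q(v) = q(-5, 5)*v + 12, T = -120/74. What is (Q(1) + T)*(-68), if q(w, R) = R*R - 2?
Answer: -83980/37 ≈ -2269.7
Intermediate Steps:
q(w, R) = -2 + R**2 (q(w, R) = R**2 - 2 = -2 + R**2)
T = -60/37 (T = -120*1/74 = -60/37 ≈ -1.6216)
Q(v) = 12 + 23*v (Q(v) = (-2 + 5**2)*v + 12 = (-2 + 25)*v + 12 = 23*v + 12 = 12 + 23*v)
(Q(1) + T)*(-68) = ((12 + 23*1) - 60/37)*(-68) = ((12 + 23) - 60/37)*(-68) = (35 - 60/37)*(-68) = (1235/37)*(-68) = -83980/37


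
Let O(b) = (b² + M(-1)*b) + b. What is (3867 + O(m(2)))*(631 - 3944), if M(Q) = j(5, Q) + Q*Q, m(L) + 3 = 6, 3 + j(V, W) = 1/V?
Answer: -64166184/5 ≈ -1.2833e+7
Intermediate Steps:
j(V, W) = -3 + 1/V
m(L) = 3 (m(L) = -3 + 6 = 3)
M(Q) = -14/5 + Q² (M(Q) = (-3 + 1/5) + Q*Q = (-3 + ⅕) + Q² = -14/5 + Q²)
O(b) = b² - 4*b/5 (O(b) = (b² + (-14/5 + (-1)²)*b) + b = (b² + (-14/5 + 1)*b) + b = (b² - 9*b/5) + b = b² - 4*b/5)
(3867 + O(m(2)))*(631 - 3944) = (3867 + (⅕)*3*(-4 + 5*3))*(631 - 3944) = (3867 + (⅕)*3*(-4 + 15))*(-3313) = (3867 + (⅕)*3*11)*(-3313) = (3867 + 33/5)*(-3313) = (19368/5)*(-3313) = -64166184/5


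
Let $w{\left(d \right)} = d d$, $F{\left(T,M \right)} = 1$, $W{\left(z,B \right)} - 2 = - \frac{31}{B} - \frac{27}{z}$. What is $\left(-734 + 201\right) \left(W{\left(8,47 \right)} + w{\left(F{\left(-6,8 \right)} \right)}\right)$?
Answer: $\frac{207337}{376} \approx 551.43$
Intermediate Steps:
$W{\left(z,B \right)} = 2 - \frac{31}{B} - \frac{27}{z}$ ($W{\left(z,B \right)} = 2 - \left(\frac{27}{z} + \frac{31}{B}\right) = 2 - \frac{31}{B} - \frac{27}{z}$)
$w{\left(d \right)} = d^{2}$
$\left(-734 + 201\right) \left(W{\left(8,47 \right)} + w{\left(F{\left(-6,8 \right)} \right)}\right) = \left(-734 + 201\right) \left(\left(2 - \frac{31}{47} - \frac{27}{8}\right) + 1^{2}\right) = - 533 \left(\left(2 - \frac{31}{47} - \frac{27}{8}\right) + 1\right) = - 533 \left(- \frac{765}{376} + 1\right) = \left(-533\right) \left(- \frac{389}{376}\right) = \frac{207337}{376}$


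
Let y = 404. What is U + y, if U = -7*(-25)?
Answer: 579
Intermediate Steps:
U = 175
U + y = 175 + 404 = 579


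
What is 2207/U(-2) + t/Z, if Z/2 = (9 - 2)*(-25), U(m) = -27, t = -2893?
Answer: -694339/9450 ≈ -73.475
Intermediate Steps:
Z = -350 (Z = 2*((9 - 2)*(-25)) = 2*(7*(-25)) = 2*(-175) = -350)
2207/U(-2) + t/Z = 2207/(-27) - 2893/(-350) = 2207*(-1/27) - 2893*(-1/350) = -2207/27 + 2893/350 = -694339/9450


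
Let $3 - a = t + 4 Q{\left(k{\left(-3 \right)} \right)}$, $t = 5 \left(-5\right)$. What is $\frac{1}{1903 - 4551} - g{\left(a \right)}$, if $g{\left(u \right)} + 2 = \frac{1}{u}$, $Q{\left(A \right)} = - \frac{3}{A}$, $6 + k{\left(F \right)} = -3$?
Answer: $\frac{51957}{26480} \approx 1.9621$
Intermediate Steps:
$k{\left(F \right)} = -9$ ($k{\left(F \right)} = -6 - 3 = -9$)
$t = -25$
$a = \frac{80}{3}$ ($a = 3 - \left(-25 + 4 \left(- \frac{3}{-9}\right)\right) = 3 - \left(-25 + 4 \left(\left(-3\right) \left(- \frac{1}{9}\right)\right)\right) = 3 - \left(-25 + 4 \cdot \frac{1}{3}\right) = 3 - \left(-25 + \frac{4}{3}\right) = 3 - - \frac{71}{3} = 3 + \frac{71}{3} = \frac{80}{3} \approx 26.667$)
$g{\left(u \right)} = -2 + \frac{1}{u}$
$\frac{1}{1903 - 4551} - g{\left(a \right)} = \frac{1}{1903 - 4551} - \left(-2 + \frac{1}{\frac{80}{3}}\right) = \frac{1}{-2648} - \left(-2 + \frac{3}{80}\right) = - \frac{1}{2648} - - \frac{157}{80} = - \frac{1}{2648} + \frac{157}{80} = \frac{51957}{26480}$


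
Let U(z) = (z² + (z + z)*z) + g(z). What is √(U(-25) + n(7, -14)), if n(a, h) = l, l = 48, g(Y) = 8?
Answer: √1931 ≈ 43.943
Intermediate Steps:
n(a, h) = 48
U(z) = 8 + 3*z² (U(z) = (z² + (z + z)*z) + 8 = (z² + (2*z)*z) + 8 = (z² + 2*z²) + 8 = 3*z² + 8 = 8 + 3*z²)
√(U(-25) + n(7, -14)) = √((8 + 3*(-25)²) + 48) = √((8 + 3*625) + 48) = √((8 + 1875) + 48) = √(1883 + 48) = √1931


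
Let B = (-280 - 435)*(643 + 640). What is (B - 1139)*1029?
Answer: -945120036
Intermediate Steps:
B = -917345 (B = -715*1283 = -917345)
(B - 1139)*1029 = (-917345 - 1139)*1029 = -918484*1029 = -945120036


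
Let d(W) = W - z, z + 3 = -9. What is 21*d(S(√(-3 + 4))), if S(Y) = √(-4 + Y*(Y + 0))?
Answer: 252 + 21*I*√3 ≈ 252.0 + 36.373*I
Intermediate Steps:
S(Y) = √(-4 + Y²) (S(Y) = √(-4 + Y*Y) = √(-4 + Y²))
z = -12 (z = -3 - 9 = -12)
d(W) = 12 + W (d(W) = W - 1*(-12) = W + 12 = 12 + W)
21*d(S(√(-3 + 4))) = 21*(12 + √(-4 + (√(-3 + 4))²)) = 21*(12 + √(-4 + (√1)²)) = 21*(12 + √(-4 + 1²)) = 21*(12 + √(-4 + 1)) = 21*(12 + √(-3)) = 21*(12 + I*√3) = 252 + 21*I*√3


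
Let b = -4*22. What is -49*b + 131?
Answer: 4443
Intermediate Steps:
b = -88
-49*b + 131 = -49*(-88) + 131 = 4312 + 131 = 4443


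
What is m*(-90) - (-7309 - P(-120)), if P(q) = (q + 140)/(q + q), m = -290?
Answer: 400907/12 ≈ 33409.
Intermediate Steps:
P(q) = (140 + q)/(2*q) (P(q) = (140 + q)/((2*q)) = (140 + q)*(1/(2*q)) = (140 + q)/(2*q))
m*(-90) - (-7309 - P(-120)) = -290*(-90) - (-7309 - (140 - 120)/(2*(-120))) = 26100 - (-7309 - (-1)*20/(2*120)) = 26100 - (-7309 - 1*(-1/12)) = 26100 - (-7309 + 1/12) = 26100 - 1*(-87707/12) = 26100 + 87707/12 = 400907/12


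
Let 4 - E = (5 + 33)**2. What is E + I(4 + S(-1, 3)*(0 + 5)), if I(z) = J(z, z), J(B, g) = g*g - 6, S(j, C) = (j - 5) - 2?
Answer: -150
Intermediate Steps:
S(j, C) = -7 + j (S(j, C) = (-5 + j) - 2 = -7 + j)
E = -1440 (E = 4 - (5 + 33)**2 = 4 - 1*38**2 = 4 - 1*1444 = 4 - 1444 = -1440)
J(B, g) = -6 + g**2 (J(B, g) = g**2 - 6 = -6 + g**2)
I(z) = -6 + z**2
E + I(4 + S(-1, 3)*(0 + 5)) = -1440 + (-6 + (4 + (-7 - 1)*(0 + 5))**2) = -1440 + (-6 + (4 - 8*5)**2) = -1440 + (-6 + (4 - 40)**2) = -1440 + (-6 + (-36)**2) = -1440 + (-6 + 1296) = -1440 + 1290 = -150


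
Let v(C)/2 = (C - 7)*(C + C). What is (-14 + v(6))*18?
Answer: -684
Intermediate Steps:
v(C) = 4*C*(-7 + C) (v(C) = 2*((C - 7)*(C + C)) = 2*((-7 + C)*(2*C)) = 2*(2*C*(-7 + C)) = 4*C*(-7 + C))
(-14 + v(6))*18 = (-14 + 4*6*(-7 + 6))*18 = (-14 + 4*6*(-1))*18 = (-14 - 24)*18 = -38*18 = -684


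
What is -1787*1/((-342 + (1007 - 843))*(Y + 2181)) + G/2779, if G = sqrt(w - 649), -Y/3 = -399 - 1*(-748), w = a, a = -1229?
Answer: 1787/201852 + I*sqrt(1878)/2779 ≈ 0.008853 + 0.015594*I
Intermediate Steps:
w = -1229
Y = -1047 (Y = -3*(-399 - 1*(-748)) = -3*(-399 + 748) = -3*349 = -1047)
G = I*sqrt(1878) (G = sqrt(-1229 - 649) = sqrt(-1878) = I*sqrt(1878) ≈ 43.336*I)
-1787*1/((-342 + (1007 - 843))*(Y + 2181)) + G/2779 = -1787*1/((-1047 + 2181)*(-342 + (1007 - 843))) + (I*sqrt(1878))/2779 = -1787*1/(1134*(-342 + 164)) + (I*sqrt(1878))*(1/2779) = -1787/((-178*1134)) + I*sqrt(1878)/2779 = -1787/(-201852) + I*sqrt(1878)/2779 = -1787*(-1/201852) + I*sqrt(1878)/2779 = 1787/201852 + I*sqrt(1878)/2779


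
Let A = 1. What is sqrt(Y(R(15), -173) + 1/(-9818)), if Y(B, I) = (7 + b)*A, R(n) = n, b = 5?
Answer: sqrt(1156707670)/9818 ≈ 3.4641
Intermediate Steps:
Y(B, I) = 12 (Y(B, I) = (7 + 5)*1 = 12*1 = 12)
sqrt(Y(R(15), -173) + 1/(-9818)) = sqrt(12 + 1/(-9818)) = sqrt(12 - 1/9818) = sqrt(117815/9818) = sqrt(1156707670)/9818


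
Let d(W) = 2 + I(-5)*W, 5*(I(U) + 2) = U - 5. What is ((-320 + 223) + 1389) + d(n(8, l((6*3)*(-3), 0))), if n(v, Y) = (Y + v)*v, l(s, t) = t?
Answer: 1038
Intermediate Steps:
I(U) = -3 + U/5 (I(U) = -2 + (U - 5)/5 = -2 + (-5 + U)/5 = -2 + (-1 + U/5) = -3 + U/5)
n(v, Y) = v*(Y + v)
d(W) = 2 - 4*W (d(W) = 2 + (-3 + (⅕)*(-5))*W = 2 + (-3 - 1)*W = 2 - 4*W)
((-320 + 223) + 1389) + d(n(8, l((6*3)*(-3), 0))) = ((-320 + 223) + 1389) + (2 - 32*(0 + 8)) = (-97 + 1389) + (2 - 32*8) = 1292 + (2 - 4*64) = 1292 + (2 - 256) = 1292 - 254 = 1038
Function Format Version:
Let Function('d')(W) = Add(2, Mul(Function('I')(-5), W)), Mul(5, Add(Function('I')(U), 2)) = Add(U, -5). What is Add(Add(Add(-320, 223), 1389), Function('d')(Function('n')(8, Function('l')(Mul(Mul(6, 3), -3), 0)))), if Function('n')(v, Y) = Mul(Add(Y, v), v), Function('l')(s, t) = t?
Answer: 1038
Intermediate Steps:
Function('I')(U) = Add(-3, Mul(Rational(1, 5), U)) (Function('I')(U) = Add(-2, Mul(Rational(1, 5), Add(U, -5))) = Add(-2, Mul(Rational(1, 5), Add(-5, U))) = Add(-2, Add(-1, Mul(Rational(1, 5), U))) = Add(-3, Mul(Rational(1, 5), U)))
Function('n')(v, Y) = Mul(v, Add(Y, v))
Function('d')(W) = Add(2, Mul(-4, W)) (Function('d')(W) = Add(2, Mul(Add(-3, Mul(Rational(1, 5), -5)), W)) = Add(2, Mul(Add(-3, -1), W)) = Add(2, Mul(-4, W)))
Add(Add(Add(-320, 223), 1389), Function('d')(Function('n')(8, Function('l')(Mul(Mul(6, 3), -3), 0)))) = Add(Add(Add(-320, 223), 1389), Add(2, Mul(-4, Mul(8, Add(0, 8))))) = Add(Add(-97, 1389), Add(2, Mul(-4, Mul(8, 8)))) = Add(1292, Add(2, Mul(-4, 64))) = Add(1292, Add(2, -256)) = Add(1292, -254) = 1038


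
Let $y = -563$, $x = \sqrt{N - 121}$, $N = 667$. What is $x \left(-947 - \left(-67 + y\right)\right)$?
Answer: $- 317 \sqrt{546} \approx -7407.2$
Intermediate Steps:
$x = \sqrt{546}$ ($x = \sqrt{667 - 121} = \sqrt{546} \approx 23.367$)
$x \left(-947 - \left(-67 + y\right)\right) = \sqrt{546} \left(-947 + \left(67 - -563\right)\right) = \sqrt{546} \left(-947 + \left(67 + 563\right)\right) = \sqrt{546} \left(-947 + 630\right) = \sqrt{546} \left(-317\right) = - 317 \sqrt{546}$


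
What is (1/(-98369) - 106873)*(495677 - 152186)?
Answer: -3611117495491758/98369 ≈ -3.6710e+10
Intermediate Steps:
(1/(-98369) - 106873)*(495677 - 152186) = (-1/98369 - 106873)*343491 = -10512990138/98369*343491 = -3611117495491758/98369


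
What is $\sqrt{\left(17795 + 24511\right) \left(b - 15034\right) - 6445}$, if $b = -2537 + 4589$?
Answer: $i \sqrt{549222937} \approx 23436.0 i$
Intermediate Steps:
$b = 2052$
$\sqrt{\left(17795 + 24511\right) \left(b - 15034\right) - 6445} = \sqrt{\left(17795 + 24511\right) \left(2052 - 15034\right) - 6445} = \sqrt{42306 \left(-12982\right) - 6445} = \sqrt{-549216492 - 6445} = \sqrt{-549222937} = i \sqrt{549222937}$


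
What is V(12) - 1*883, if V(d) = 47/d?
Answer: -10549/12 ≈ -879.08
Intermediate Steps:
V(12) - 1*883 = 47/12 - 1*883 = 47*(1/12) - 883 = 47/12 - 883 = -10549/12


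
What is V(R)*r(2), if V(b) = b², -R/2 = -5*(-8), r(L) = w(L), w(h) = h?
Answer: 12800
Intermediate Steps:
r(L) = L
R = -80 (R = -(-10)*(-8) = -2*40 = -80)
V(R)*r(2) = (-80)²*2 = 6400*2 = 12800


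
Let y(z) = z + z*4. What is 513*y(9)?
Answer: 23085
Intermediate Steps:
y(z) = 5*z (y(z) = z + 4*z = 5*z)
513*y(9) = 513*(5*9) = 513*45 = 23085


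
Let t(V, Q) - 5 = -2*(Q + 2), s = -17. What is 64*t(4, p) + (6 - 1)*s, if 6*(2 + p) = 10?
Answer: 65/3 ≈ 21.667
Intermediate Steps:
p = -⅓ (p = -2 + (⅙)*10 = -2 + 5/3 = -⅓ ≈ -0.33333)
t(V, Q) = 1 - 2*Q (t(V, Q) = 5 - 2*(Q + 2) = 5 - 2*(2 + Q) = 5 + (-4 - 2*Q) = 1 - 2*Q)
64*t(4, p) + (6 - 1)*s = 64*(1 - 2*(-⅓)) + (6 - 1)*(-17) = 64*(1 + ⅔) + 5*(-17) = 64*(5/3) - 85 = 320/3 - 85 = 65/3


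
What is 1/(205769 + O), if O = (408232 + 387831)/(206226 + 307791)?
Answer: 514017/105769560136 ≈ 4.8598e-6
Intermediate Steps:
O = 796063/514017 ≈ 1.5487
1/(205769 + O) = 1/(205769 + 796063/514017) = 1/(105769560136/514017) = 514017/105769560136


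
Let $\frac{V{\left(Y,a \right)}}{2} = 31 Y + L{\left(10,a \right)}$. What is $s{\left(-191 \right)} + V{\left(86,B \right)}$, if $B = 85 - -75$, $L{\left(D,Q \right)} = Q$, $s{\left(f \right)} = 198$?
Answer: $5850$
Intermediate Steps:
$B = 160$ ($B = 85 + 75 = 160$)
$V{\left(Y,a \right)} = 2 a + 62 Y$ ($V{\left(Y,a \right)} = 2 \left(31 Y + a\right) = 2 \left(a + 31 Y\right) = 2 a + 62 Y$)
$s{\left(-191 \right)} + V{\left(86,B \right)} = 198 + \left(2 \cdot 160 + 62 \cdot 86\right) = 198 + \left(320 + 5332\right) = 198 + 5652 = 5850$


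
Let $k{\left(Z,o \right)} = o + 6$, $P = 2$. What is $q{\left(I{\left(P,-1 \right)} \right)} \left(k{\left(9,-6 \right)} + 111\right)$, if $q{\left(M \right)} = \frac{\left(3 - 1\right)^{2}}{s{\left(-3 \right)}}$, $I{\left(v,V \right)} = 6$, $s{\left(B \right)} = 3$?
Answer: $148$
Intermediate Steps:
$k{\left(Z,o \right)} = 6 + o$
$q{\left(M \right)} = \frac{4}{3}$ ($q{\left(M \right)} = \frac{\left(3 - 1\right)^{2}}{3} = 2^{2} \cdot \frac{1}{3} = 4 \cdot \frac{1}{3} = \frac{4}{3}$)
$q{\left(I{\left(P,-1 \right)} \right)} \left(k{\left(9,-6 \right)} + 111\right) = \frac{4 \left(\left(6 - 6\right) + 111\right)}{3} = \frac{4 \left(0 + 111\right)}{3} = \frac{4}{3} \cdot 111 = 148$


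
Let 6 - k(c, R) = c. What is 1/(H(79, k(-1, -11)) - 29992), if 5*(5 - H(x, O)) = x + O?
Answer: -5/150021 ≈ -3.3329e-5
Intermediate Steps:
k(c, R) = 6 - c
H(x, O) = 5 - O/5 - x/5 (H(x, O) = 5 - (x + O)/5 = 5 - (O + x)/5 = 5 + (-O/5 - x/5) = 5 - O/5 - x/5)
1/(H(79, k(-1, -11)) - 29992) = 1/((5 - (6 - 1*(-1))/5 - ⅕*79) - 29992) = 1/((5 - (6 + 1)/5 - 79/5) - 29992) = 1/((5 - ⅕*7 - 79/5) - 29992) = 1/((5 - 7/5 - 79/5) - 29992) = 1/(-61/5 - 29992) = 1/(-150021/5) = -5/150021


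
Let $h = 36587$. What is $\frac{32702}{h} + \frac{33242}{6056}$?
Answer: $\frac{707134183}{110785436} \approx 6.3829$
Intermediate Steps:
$\frac{32702}{h} + \frac{33242}{6056} = \frac{32702}{36587} + \frac{33242}{6056} = 32702 \cdot \frac{1}{36587} + 33242 \cdot \frac{1}{6056} = \frac{32702}{36587} + \frac{16621}{3028} = \frac{707134183}{110785436}$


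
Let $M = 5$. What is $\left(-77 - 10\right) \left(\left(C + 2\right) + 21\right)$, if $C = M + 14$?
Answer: $-3654$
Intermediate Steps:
$C = 19$ ($C = 5 + 14 = 19$)
$\left(-77 - 10\right) \left(\left(C + 2\right) + 21\right) = \left(-77 - 10\right) \left(\left(19 + 2\right) + 21\right) = - 87 \left(21 + 21\right) = \left(-87\right) 42 = -3654$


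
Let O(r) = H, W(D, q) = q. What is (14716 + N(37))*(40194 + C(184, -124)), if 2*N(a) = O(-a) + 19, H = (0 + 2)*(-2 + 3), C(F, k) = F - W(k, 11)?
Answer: 1188929251/2 ≈ 5.9446e+8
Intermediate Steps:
C(F, k) = -11 + F (C(F, k) = F - 1*11 = F - 11 = -11 + F)
H = 2 (H = 2*1 = 2)
O(r) = 2
N(a) = 21/2 (N(a) = (2 + 19)/2 = (½)*21 = 21/2)
(14716 + N(37))*(40194 + C(184, -124)) = (14716 + 21/2)*(40194 + (-11 + 184)) = 29453*(40194 + 173)/2 = (29453/2)*40367 = 1188929251/2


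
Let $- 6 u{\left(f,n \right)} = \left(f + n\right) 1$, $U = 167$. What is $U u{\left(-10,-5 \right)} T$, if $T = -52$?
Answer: $-21710$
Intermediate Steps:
$u{\left(f,n \right)} = - \frac{f}{6} - \frac{n}{6}$ ($u{\left(f,n \right)} = - \frac{\left(f + n\right) 1}{6} = - \frac{f + n}{6} = - \frac{f}{6} - \frac{n}{6}$)
$U u{\left(-10,-5 \right)} T = 167 \left(\left(- \frac{1}{6}\right) \left(-10\right) - - \frac{5}{6}\right) \left(-52\right) = 167 \left(\frac{5}{3} + \frac{5}{6}\right) \left(-52\right) = 167 \cdot \frac{5}{2} \left(-52\right) = \frac{835}{2} \left(-52\right) = -21710$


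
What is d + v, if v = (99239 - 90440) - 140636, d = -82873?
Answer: -214710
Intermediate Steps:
v = -131837 (v = 8799 - 140636 = -131837)
d + v = -82873 - 131837 = -214710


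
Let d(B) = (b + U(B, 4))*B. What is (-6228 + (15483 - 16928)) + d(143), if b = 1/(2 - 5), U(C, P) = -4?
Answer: -24878/3 ≈ -8292.7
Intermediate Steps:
b = -1/3 (b = 1/(-3) = -1/3 ≈ -0.33333)
d(B) = -13*B/3 (d(B) = (-1/3 - 4)*B = -13*B/3)
(-6228 + (15483 - 16928)) + d(143) = (-6228 + (15483 - 16928)) - 13/3*143 = (-6228 - 1445) - 1859/3 = -7673 - 1859/3 = -24878/3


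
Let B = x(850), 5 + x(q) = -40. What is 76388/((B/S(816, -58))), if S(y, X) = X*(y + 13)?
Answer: 3672887816/45 ≈ 8.1620e+7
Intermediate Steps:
x(q) = -45 (x(q) = -5 - 40 = -45)
S(y, X) = X*(13 + y)
B = -45
76388/((B/S(816, -58))) = 76388/((-45*(-1/(58*(13 + 816))))) = 76388/((-45/((-58*829)))) = 76388/((-45/(-48082))) = 76388/((-45*(-1/48082))) = 76388/(45/48082) = 76388*(48082/45) = 3672887816/45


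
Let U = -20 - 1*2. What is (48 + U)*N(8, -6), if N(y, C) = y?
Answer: 208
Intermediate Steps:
U = -22 (U = -20 - 2 = -22)
(48 + U)*N(8, -6) = (48 - 22)*8 = 26*8 = 208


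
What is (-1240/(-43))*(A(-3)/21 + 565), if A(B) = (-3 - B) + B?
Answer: 4902960/301 ≈ 16289.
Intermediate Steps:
A(B) = -3
(-1240/(-43))*(A(-3)/21 + 565) = (-1240/(-43))*(-3/21 + 565) = (-1240*(-1/43))*((1/21)*(-3) + 565) = 1240*(-⅐ + 565)/43 = (1240/43)*(3954/7) = 4902960/301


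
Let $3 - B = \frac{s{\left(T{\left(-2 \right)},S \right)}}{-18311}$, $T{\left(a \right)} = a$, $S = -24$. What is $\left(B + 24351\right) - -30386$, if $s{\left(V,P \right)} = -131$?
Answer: $\frac{1002344009}{18311} \approx 54740.0$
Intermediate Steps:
$B = \frac{54802}{18311}$ ($B = 3 - - \frac{131}{-18311} = 3 - \left(-131\right) \left(- \frac{1}{18311}\right) = 3 - \frac{131}{18311} = \frac{54802}{18311} \approx 2.9928$)
$\left(B + 24351\right) - -30386 = \left(\frac{54802}{18311} + 24351\right) - -30386 = \frac{445945963}{18311} + 30386 = \frac{1002344009}{18311}$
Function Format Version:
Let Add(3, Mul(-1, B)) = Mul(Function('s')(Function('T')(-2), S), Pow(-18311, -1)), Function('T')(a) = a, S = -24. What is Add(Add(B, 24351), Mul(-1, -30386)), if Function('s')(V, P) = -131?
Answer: Rational(1002344009, 18311) ≈ 54740.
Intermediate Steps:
B = Rational(54802, 18311) (B = Add(3, Mul(-1, Mul(-131, Pow(-18311, -1)))) = Add(3, Mul(-1, Mul(-131, Rational(-1, 18311)))) = Add(3, Mul(-1, Rational(131, 18311))) = Add(3, Rational(-131, 18311)) = Rational(54802, 18311) ≈ 2.9928)
Add(Add(B, 24351), Mul(-1, -30386)) = Add(Add(Rational(54802, 18311), 24351), Mul(-1, -30386)) = Add(Rational(445945963, 18311), 30386) = Rational(1002344009, 18311)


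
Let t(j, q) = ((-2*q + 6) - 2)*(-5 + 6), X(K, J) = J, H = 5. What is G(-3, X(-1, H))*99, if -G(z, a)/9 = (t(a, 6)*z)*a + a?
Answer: -111375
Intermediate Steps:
t(j, q) = 4 - 2*q (t(j, q) = ((6 - 2*q) - 2)*1 = (4 - 2*q)*1 = 4 - 2*q)
G(z, a) = -9*a + 72*a*z (G(z, a) = -9*(((4 - 2*6)*z)*a + a) = -9*(((4 - 12)*z)*a + a) = -9*((-8*z)*a + a) = -9*(-8*a*z + a) = -9*(a - 8*a*z) = -9*a + 72*a*z)
G(-3, X(-1, H))*99 = (9*5*(-1 + 8*(-3)))*99 = (9*5*(-1 - 24))*99 = (9*5*(-25))*99 = -1125*99 = -111375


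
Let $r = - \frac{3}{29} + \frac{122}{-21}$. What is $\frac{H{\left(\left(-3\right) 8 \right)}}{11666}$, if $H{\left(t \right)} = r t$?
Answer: $\frac{14404}{1184099} \approx 0.012165$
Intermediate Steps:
$r = - \frac{3601}{609}$ ($r = \left(-3\right) \frac{1}{29} + 122 \left(- \frac{1}{21}\right) = - \frac{3}{29} - \frac{122}{21} = - \frac{3601}{609} \approx -5.913$)
$H{\left(t \right)} = - \frac{3601 t}{609}$
$\frac{H{\left(\left(-3\right) 8 \right)}}{11666} = \frac{\left(- \frac{3601}{609}\right) \left(\left(-3\right) 8\right)}{11666} = \left(- \frac{3601}{609}\right) \left(-24\right) \frac{1}{11666} = \frac{28808}{203} \cdot \frac{1}{11666} = \frac{14404}{1184099}$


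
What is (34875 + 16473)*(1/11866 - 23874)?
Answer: -7273158782142/5933 ≈ -1.2259e+9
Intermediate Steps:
(34875 + 16473)*(1/11866 - 23874) = 51348*(1/11866 - 23874) = 51348*(-283288883/11866) = -7273158782142/5933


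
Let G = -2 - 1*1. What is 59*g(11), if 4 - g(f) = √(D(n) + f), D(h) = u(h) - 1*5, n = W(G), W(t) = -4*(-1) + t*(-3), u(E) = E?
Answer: 236 - 59*√19 ≈ -21.175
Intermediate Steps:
G = -3 (G = -2 - 1 = -3)
W(t) = 4 - 3*t
n = 13 (n = 4 - 3*(-3) = 4 + 9 = 13)
D(h) = -5 + h (D(h) = h - 1*5 = h - 5 = -5 + h)
g(f) = 4 - √(8 + f) (g(f) = 4 - √((-5 + 13) + f) = 4 - √(8 + f))
59*g(11) = 59*(4 - √(8 + 11)) = 59*(4 - √19) = 236 - 59*√19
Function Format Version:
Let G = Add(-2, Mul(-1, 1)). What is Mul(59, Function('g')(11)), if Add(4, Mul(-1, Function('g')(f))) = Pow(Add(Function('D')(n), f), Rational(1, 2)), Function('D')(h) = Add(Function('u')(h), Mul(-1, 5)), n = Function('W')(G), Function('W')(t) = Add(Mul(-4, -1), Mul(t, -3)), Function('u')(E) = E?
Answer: Add(236, Mul(-59, Pow(19, Rational(1, 2)))) ≈ -21.175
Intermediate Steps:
G = -3 (G = Add(-2, -1) = -3)
Function('W')(t) = Add(4, Mul(-3, t))
n = 13 (n = Add(4, Mul(-3, -3)) = Add(4, 9) = 13)
Function('D')(h) = Add(-5, h) (Function('D')(h) = Add(h, Mul(-1, 5)) = Add(h, -5) = Add(-5, h))
Function('g')(f) = Add(4, Mul(-1, Pow(Add(8, f), Rational(1, 2)))) (Function('g')(f) = Add(4, Mul(-1, Pow(Add(Add(-5, 13), f), Rational(1, 2)))) = Add(4, Mul(-1, Pow(Add(8, f), Rational(1, 2)))))
Mul(59, Function('g')(11)) = Mul(59, Add(4, Mul(-1, Pow(Add(8, 11), Rational(1, 2))))) = Mul(59, Add(4, Mul(-1, Pow(19, Rational(1, 2))))) = Add(236, Mul(-59, Pow(19, Rational(1, 2))))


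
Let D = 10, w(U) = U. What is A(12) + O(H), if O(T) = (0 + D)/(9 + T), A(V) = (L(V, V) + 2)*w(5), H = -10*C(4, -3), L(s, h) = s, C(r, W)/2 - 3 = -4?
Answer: 2040/29 ≈ 70.345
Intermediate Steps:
C(r, W) = -2 (C(r, W) = 6 + 2*(-4) = 6 - 8 = -2)
H = 20 (H = -10*(-2) = 20)
A(V) = 10 + 5*V (A(V) = (V + 2)*5 = (2 + V)*5 = 10 + 5*V)
O(T) = 10/(9 + T) (O(T) = (0 + 10)/(9 + T) = 10/(9 + T))
A(12) + O(H) = (10 + 5*12) + 10/(9 + 20) = (10 + 60) + 10/29 = 70 + 10*(1/29) = 70 + 10/29 = 2040/29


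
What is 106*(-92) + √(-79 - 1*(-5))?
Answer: -9752 + I*√74 ≈ -9752.0 + 8.6023*I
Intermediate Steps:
106*(-92) + √(-79 - 1*(-5)) = -9752 + √(-79 + 5) = -9752 + √(-74) = -9752 + I*√74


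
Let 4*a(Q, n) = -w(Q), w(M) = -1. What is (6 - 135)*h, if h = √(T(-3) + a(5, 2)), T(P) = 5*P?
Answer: -129*I*√59/2 ≈ -495.43*I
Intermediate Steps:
a(Q, n) = ¼ (a(Q, n) = (-1*(-1))/4 = (¼)*1 = ¼)
h = I*√59/2 (h = √(5*(-3) + ¼) = √(-15 + ¼) = √(-59/4) = I*√59/2 ≈ 3.8406*I)
(6 - 135)*h = (6 - 135)*(I*√59/2) = -129*I*√59/2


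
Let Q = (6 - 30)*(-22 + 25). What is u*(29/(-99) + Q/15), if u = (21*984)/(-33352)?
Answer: 723527/229295 ≈ 3.1554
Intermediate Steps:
u = -2583/4169 (u = 20664*(-1/33352) = -2583/4169 ≈ -0.61957)
Q = -72 (Q = -24*3 = -72)
u*(29/(-99) + Q/15) = -2583*(29/(-99) - 72/15)/4169 = -2583*(29*(-1/99) - 72*1/15)/4169 = -2583*(-29/99 - 24/5)/4169 = -2583/4169*(-2521/495) = 723527/229295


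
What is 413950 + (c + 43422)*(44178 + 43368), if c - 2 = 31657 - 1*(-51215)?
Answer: 11057123566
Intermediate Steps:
c = 82874 (c = 2 + (31657 - 1*(-51215)) = 2 + (31657 + 51215) = 2 + 82872 = 82874)
413950 + (c + 43422)*(44178 + 43368) = 413950 + (82874 + 43422)*(44178 + 43368) = 413950 + 126296*87546 = 413950 + 11056709616 = 11057123566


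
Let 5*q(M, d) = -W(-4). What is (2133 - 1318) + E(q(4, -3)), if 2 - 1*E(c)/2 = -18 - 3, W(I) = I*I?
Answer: 861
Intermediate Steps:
W(I) = I²
q(M, d) = -16/5 (q(M, d) = (-1*(-4)²)/5 = (-1*16)/5 = (⅕)*(-16) = -16/5)
E(c) = 46 (E(c) = 4 - 2*(-18 - 3) = 4 - 2*(-21) = 4 + 42 = 46)
(2133 - 1318) + E(q(4, -3)) = (2133 - 1318) + 46 = 815 + 46 = 861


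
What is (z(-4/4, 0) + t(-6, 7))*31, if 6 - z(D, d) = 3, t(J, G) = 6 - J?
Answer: 465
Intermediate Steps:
z(D, d) = 3 (z(D, d) = 6 - 1*3 = 6 - 3 = 3)
(z(-4/4, 0) + t(-6, 7))*31 = (3 + (6 - 1*(-6)))*31 = (3 + (6 + 6))*31 = (3 + 12)*31 = 15*31 = 465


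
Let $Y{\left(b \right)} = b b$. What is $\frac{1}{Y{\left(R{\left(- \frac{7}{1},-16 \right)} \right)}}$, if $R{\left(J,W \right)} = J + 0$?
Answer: $\frac{1}{49} \approx 0.020408$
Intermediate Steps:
$R{\left(J,W \right)} = J$
$Y{\left(b \right)} = b^{2}$
$\frac{1}{Y{\left(R{\left(- \frac{7}{1},-16 \right)} \right)}} = \frac{1}{\left(- \frac{7}{1}\right)^{2}} = \frac{1}{\left(\left(-7\right) 1\right)^{2}} = \frac{1}{\left(-7\right)^{2}} = \frac{1}{49}$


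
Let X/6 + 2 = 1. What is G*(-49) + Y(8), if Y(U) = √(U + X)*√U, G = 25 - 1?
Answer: -1172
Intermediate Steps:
X = -6 (X = -12 + 6*1 = -12 + 6 = -6)
G = 24
Y(U) = √U*√(-6 + U) (Y(U) = √(U - 6)*√U = √(-6 + U)*√U = √U*√(-6 + U))
G*(-49) + Y(8) = 24*(-49) + √8*√(-6 + 8) = -1176 + (2*√2)*√2 = -1176 + 4 = -1172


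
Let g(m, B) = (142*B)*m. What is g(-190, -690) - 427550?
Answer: 18188650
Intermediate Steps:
g(m, B) = 142*B*m
g(-190, -690) - 427550 = 142*(-690)*(-190) - 427550 = 18616200 - 427550 = 18188650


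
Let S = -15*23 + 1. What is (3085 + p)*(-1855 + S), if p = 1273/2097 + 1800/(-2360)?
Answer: -279761322401/41241 ≈ -6.7836e+6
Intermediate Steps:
p = -19258/123723 (p = 1273*(1/2097) + 1800*(-1/2360) = 1273/2097 - 45/59 = -19258/123723 ≈ -0.15565)
S = -344 (S = -345 + 1 = -344)
(3085 + p)*(-1855 + S) = (3085 - 19258/123723)*(-1855 - 344) = (381666197/123723)*(-2199) = -279761322401/41241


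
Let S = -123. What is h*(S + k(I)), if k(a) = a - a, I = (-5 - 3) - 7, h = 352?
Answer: -43296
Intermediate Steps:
I = -15 (I = -8 - 7 = -15)
k(a) = 0
h*(S + k(I)) = 352*(-123 + 0) = 352*(-123) = -43296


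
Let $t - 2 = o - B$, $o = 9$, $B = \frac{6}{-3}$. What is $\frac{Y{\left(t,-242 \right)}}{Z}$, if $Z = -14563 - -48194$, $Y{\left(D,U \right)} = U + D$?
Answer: $- \frac{229}{33631} \approx -0.0068092$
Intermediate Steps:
$B = -2$ ($B = 6 \left(- \frac{1}{3}\right) = -2$)
$t = 13$ ($t = 2 + \left(9 - -2\right) = 2 + \left(9 + 2\right) = 2 + 11 = 13$)
$Y{\left(D,U \right)} = D + U$
$Z = 33631$ ($Z = -14563 + 48194 = 33631$)
$\frac{Y{\left(t,-242 \right)}}{Z} = \frac{13 - 242}{33631} = \left(-229\right) \frac{1}{33631} = - \frac{229}{33631}$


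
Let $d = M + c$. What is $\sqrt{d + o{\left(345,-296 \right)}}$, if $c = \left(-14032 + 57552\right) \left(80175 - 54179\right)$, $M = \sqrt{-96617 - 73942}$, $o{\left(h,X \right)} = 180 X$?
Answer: $\sqrt{1131292640 + 3 i \sqrt{18951}} \approx 33635.0 + 0.008 i$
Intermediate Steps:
$M = 3 i \sqrt{18951}$ ($M = \sqrt{-170559} = 3 i \sqrt{18951} \approx 412.99 i$)
$c = 1131345920$ ($c = 43520 \cdot 25996 = 1131345920$)
$d = 1131345920 + 3 i \sqrt{18951}$ ($d = 3 i \sqrt{18951} + 1131345920 = 1131345920 + 3 i \sqrt{18951} \approx 1.1313 \cdot 10^{9} + 412.99 i$)
$\sqrt{d + o{\left(345,-296 \right)}} = \sqrt{\left(1131345920 + 3 i \sqrt{18951}\right) + 180 \left(-296\right)} = \sqrt{\left(1131345920 + 3 i \sqrt{18951}\right) - 53280} = \sqrt{1131292640 + 3 i \sqrt{18951}}$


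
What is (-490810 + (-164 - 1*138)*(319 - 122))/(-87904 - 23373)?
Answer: 550304/111277 ≈ 4.9454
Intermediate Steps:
(-490810 + (-164 - 1*138)*(319 - 122))/(-87904 - 23373) = (-490810 + (-164 - 138)*197)/(-111277) = (-490810 - 302*197)*(-1/111277) = (-490810 - 59494)*(-1/111277) = -550304*(-1/111277) = 550304/111277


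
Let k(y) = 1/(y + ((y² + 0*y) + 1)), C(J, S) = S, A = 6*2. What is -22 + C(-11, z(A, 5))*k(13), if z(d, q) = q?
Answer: -4021/183 ≈ -21.973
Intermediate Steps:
A = 12
k(y) = 1/(1 + y + y²) (k(y) = 1/(y + ((y² + 0) + 1)) = 1/(y + (y² + 1)) = 1/(y + (1 + y²)) = 1/(1 + y + y²))
-22 + C(-11, z(A, 5))*k(13) = -22 + 5/(1 + 13 + 13²) = -22 + 5/(1 + 13 + 169) = -22 + 5/183 = -4021/183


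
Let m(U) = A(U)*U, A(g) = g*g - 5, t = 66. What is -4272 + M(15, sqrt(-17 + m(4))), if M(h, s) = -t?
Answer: -4338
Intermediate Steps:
A(g) = -5 + g**2 (A(g) = g**2 - 5 = -5 + g**2)
m(U) = U*(-5 + U**2) (m(U) = (-5 + U**2)*U = U*(-5 + U**2))
M(h, s) = -66 (M(h, s) = -1*66 = -66)
-4272 + M(15, sqrt(-17 + m(4))) = -4272 - 66 = -4338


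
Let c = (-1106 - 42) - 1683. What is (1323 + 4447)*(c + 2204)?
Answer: -3617790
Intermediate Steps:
c = -2831 (c = -1148 - 1683 = -2831)
(1323 + 4447)*(c + 2204) = (1323 + 4447)*(-2831 + 2204) = 5770*(-627) = -3617790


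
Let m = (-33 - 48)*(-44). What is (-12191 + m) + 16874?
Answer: 8247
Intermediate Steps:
m = 3564 (m = -81*(-44) = 3564)
(-12191 + m) + 16874 = (-12191 + 3564) + 16874 = -8627 + 16874 = 8247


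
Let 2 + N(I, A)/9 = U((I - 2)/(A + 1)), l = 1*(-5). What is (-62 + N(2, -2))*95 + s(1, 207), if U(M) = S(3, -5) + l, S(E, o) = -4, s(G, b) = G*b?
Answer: -15088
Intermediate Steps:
l = -5
U(M) = -9 (U(M) = -4 - 5 = -9)
N(I, A) = -99 (N(I, A) = -18 + 9*(-9) = -18 - 81 = -99)
(-62 + N(2, -2))*95 + s(1, 207) = (-62 - 99)*95 + 1*207 = -161*95 + 207 = -15295 + 207 = -15088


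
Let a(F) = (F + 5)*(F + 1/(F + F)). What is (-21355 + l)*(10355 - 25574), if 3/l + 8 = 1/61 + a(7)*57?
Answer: 670130503570566/2061929 ≈ 3.2500e+8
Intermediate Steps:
a(F) = (5 + F)*(F + 1/(2*F))
l = 1281/2061929 (l = 3/(-8 + (1/61 + (1/2 + 7**2 + 5*7 + (5/2)/7)*57)) = 3/(-8 + (1/61 + (1/2 + 49 + 35 + (5/2)*(1/7))*57)) = 3/(-8 + (1/61 + (1/2 + 49 + 35 + 5/14)*57)) = 3/(-8 + (1/61 + (594/7)*57)) = 3/(-8 + (1/61 + 33858/7)) = 3/(-8 + 2065345/427) = 3/(2061929/427) = 3*(427/2061929) = 1281/2061929 ≈ 0.00062126)
(-21355 + l)*(10355 - 25574) = (-21355 + 1281/2061929)*(10355 - 25574) = -44032492514/2061929*(-15219) = 670130503570566/2061929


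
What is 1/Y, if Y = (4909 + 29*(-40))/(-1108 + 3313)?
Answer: 2205/3749 ≈ 0.58816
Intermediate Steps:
Y = 3749/2205 (Y = (4909 - 1160)/2205 = 3749*(1/2205) = 3749/2205 ≈ 1.7002)
1/Y = 1/(3749/2205) = 2205/3749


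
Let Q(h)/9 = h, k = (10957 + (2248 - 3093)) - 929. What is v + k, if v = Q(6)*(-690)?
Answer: -28077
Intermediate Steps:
k = 9183 (k = (10957 - 845) - 929 = 10112 - 929 = 9183)
Q(h) = 9*h
v = -37260 (v = (9*6)*(-690) = 54*(-690) = -37260)
v + k = -37260 + 9183 = -28077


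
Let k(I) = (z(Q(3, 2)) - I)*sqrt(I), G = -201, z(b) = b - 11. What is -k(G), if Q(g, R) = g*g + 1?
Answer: -200*I*sqrt(201) ≈ -2835.5*I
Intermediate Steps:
Q(g, R) = 1 + g**2 (Q(g, R) = g**2 + 1 = 1 + g**2)
z(b) = -11 + b
k(I) = sqrt(I)*(-1 - I) (k(I) = ((-11 + (1 + 3**2)) - I)*sqrt(I) = ((-11 + (1 + 9)) - I)*sqrt(I) = ((-11 + 10) - I)*sqrt(I) = (-1 - I)*sqrt(I) = sqrt(I)*(-1 - I))
-k(G) = -sqrt(-201)*(-1 - 1*(-201)) = -I*sqrt(201)*(-1 + 201) = -I*sqrt(201)*200 = -200*I*sqrt(201)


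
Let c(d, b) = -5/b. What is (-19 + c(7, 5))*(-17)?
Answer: 340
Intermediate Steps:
(-19 + c(7, 5))*(-17) = (-19 - 5/5)*(-17) = (-19 - 5*⅕)*(-17) = (-19 - 1)*(-17) = -20*(-17) = 340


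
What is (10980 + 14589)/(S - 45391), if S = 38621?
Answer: -25569/6770 ≈ -3.7768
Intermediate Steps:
(10980 + 14589)/(S - 45391) = (10980 + 14589)/(38621 - 45391) = 25569/(-6770) = 25569*(-1/6770) = -25569/6770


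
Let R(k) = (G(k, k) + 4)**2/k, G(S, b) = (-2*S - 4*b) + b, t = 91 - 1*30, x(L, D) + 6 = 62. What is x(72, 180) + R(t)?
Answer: 94017/61 ≈ 1541.3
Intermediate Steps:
x(L, D) = 56 (x(L, D) = -6 + 62 = 56)
t = 61 (t = 91 - 30 = 61)
G(S, b) = -3*b - 2*S (G(S, b) = (-4*b - 2*S) + b = -3*b - 2*S)
R(k) = (4 - 5*k)**2/k (R(k) = ((-3*k - 2*k) + 4)**2/k = (-5*k + 4)**2/k = (4 - 5*k)**2/k)
x(72, 180) + R(t) = 56 + (4 - 5*61)**2/61 = 56 + (4 - 305)**2/61 = 56 + (1/61)*(-301)**2 = 56 + (1/61)*90601 = 56 + 90601/61 = 94017/61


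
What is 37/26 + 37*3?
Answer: 2923/26 ≈ 112.42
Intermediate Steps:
37/26 + 37*3 = 37*(1/26) + 111 = 37/26 + 111 = 2923/26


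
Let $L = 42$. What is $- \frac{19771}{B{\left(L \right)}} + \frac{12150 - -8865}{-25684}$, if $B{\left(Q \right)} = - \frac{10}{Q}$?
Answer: $\frac{10663660569}{128420} \approx 83037.0$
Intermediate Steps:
$- \frac{19771}{B{\left(L \right)}} + \frac{12150 - -8865}{-25684} = - \frac{19771}{\left(-10\right) \frac{1}{42}} + \frac{12150 - -8865}{-25684} = - \frac{19771}{\left(-10\right) \frac{1}{42}} + \left(12150 + 8865\right) \left(- \frac{1}{25684}\right) = - \frac{19771}{- \frac{5}{21}} + 21015 \left(- \frac{1}{25684}\right) = \left(-19771\right) \left(- \frac{21}{5}\right) - \frac{21015}{25684} = \frac{415191}{5} - \frac{21015}{25684} = \frac{10663660569}{128420}$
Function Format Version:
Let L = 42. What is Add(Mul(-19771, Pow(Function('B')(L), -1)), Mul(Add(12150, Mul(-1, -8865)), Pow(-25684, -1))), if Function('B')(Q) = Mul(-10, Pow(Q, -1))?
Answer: Rational(10663660569, 128420) ≈ 83037.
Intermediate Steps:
Add(Mul(-19771, Pow(Function('B')(L), -1)), Mul(Add(12150, Mul(-1, -8865)), Pow(-25684, -1))) = Add(Mul(-19771, Pow(Mul(-10, Pow(42, -1)), -1)), Mul(Add(12150, Mul(-1, -8865)), Pow(-25684, -1))) = Add(Mul(-19771, Pow(Mul(-10, Rational(1, 42)), -1)), Mul(Add(12150, 8865), Rational(-1, 25684))) = Add(Mul(-19771, Pow(Rational(-5, 21), -1)), Mul(21015, Rational(-1, 25684))) = Add(Mul(-19771, Rational(-21, 5)), Rational(-21015, 25684)) = Add(Rational(415191, 5), Rational(-21015, 25684)) = Rational(10663660569, 128420)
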